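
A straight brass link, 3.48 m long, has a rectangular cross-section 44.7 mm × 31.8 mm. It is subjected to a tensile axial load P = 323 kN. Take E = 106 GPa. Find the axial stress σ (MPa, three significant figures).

A = 1421 mm².
σ = N/A = 323000/1421 = 227.2 MPa.

227 MPa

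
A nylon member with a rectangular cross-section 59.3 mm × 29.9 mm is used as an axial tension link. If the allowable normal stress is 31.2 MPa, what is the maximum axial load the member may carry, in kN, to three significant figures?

A = 1773 mm².
P_max = σ_allow · A = 31.2 · 1773 = 55320 N = 55.32 kN.

55.3 kN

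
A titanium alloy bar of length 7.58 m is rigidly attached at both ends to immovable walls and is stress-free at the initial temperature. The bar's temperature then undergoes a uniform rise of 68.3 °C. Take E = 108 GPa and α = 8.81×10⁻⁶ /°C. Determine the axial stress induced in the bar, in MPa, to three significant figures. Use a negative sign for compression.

Free thermal expansion αLΔT = 8.81e-6 · 7580 · 68.3 = 4.561 mm.
The walls impose strain ε = −(4.561)/7580 = -6.0172e-04; σ = Eε = 108000 · -6.0172e-04 = -64.99 MPa.

-65.0 MPa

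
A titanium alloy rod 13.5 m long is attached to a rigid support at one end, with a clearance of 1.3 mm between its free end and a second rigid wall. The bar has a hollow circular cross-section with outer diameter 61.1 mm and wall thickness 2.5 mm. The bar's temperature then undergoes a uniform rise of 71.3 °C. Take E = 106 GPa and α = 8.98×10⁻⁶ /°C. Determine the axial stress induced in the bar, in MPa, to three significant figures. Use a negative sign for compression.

-57.7 MPa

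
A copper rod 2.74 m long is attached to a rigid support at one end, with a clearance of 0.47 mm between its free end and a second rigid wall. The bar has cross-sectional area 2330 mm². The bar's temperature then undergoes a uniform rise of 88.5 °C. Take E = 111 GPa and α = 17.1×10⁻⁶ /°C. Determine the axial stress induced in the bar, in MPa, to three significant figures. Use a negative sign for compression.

-149 MPa

Free thermal expansion αLΔT = 17.1e-6 · 2740 · 88.5 = 4.147 mm.
The walls engage after the gap closes; constrained expansion = 4.147 − 0.47 = 3.677 mm.
The walls impose strain ε = −(3.677)/2740 = -1.3418e-03; σ = Eε = 111000 · -1.3418e-03 = -148.9 MPa.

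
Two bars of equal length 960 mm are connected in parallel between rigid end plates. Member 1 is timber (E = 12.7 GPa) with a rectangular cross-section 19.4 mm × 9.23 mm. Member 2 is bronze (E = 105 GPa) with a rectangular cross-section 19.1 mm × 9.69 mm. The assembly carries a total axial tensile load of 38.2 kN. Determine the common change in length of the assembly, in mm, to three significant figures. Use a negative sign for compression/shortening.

1.69 mm

A_1 = 179.1 mm².
A_2 = 185.1 mm².
Equal strain + equilibrium ⇒ each member carries load in proportion to AE: A₁E₁ = 2274000 N, A₂E₂ = 19430000 N, ΣAE = 21710000 N.
δ = PL/ΣAE = 38200·960/21710000 = 1.689 mm.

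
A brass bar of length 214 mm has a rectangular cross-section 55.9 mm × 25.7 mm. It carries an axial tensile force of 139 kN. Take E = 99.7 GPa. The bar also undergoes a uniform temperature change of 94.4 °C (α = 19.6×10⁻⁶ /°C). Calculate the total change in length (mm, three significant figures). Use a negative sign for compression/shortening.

A = 1437 mm².
δ_mech = NL/(AE) = 139000·214/(1437·99700) = 0.2077 mm.
δ_thermal = αLΔT = 19.6e-6·214·94.4 = 0.396 mm.
δ = δ_mech + δ_thermal = 0.6036 mm.

0.604 mm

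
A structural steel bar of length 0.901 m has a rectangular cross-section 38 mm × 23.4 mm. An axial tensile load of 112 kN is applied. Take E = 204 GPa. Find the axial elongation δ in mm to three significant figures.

0.556 mm

A = 889.2 mm².
δ_mech = NL/(AE) = 112000·901/(889.2·204000) = 0.5563 mm.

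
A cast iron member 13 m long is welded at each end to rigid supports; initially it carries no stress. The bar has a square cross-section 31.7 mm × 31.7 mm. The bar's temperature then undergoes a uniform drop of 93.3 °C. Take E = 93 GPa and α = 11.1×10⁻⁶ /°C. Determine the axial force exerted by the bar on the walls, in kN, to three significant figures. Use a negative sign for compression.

96.8 kN

Free thermal expansion αLΔT = 11.1e-6 · 13000 · -93.3 = -13.46 mm.
The walls impose strain ε = −(-13.46)/13000 = 1.0356e-03; σ = Eε = 93000 · 1.0356e-03 = 96.31 MPa.
Wall reaction R = σ·A = 96.31·1005 = 96780 N = 96.78 kN.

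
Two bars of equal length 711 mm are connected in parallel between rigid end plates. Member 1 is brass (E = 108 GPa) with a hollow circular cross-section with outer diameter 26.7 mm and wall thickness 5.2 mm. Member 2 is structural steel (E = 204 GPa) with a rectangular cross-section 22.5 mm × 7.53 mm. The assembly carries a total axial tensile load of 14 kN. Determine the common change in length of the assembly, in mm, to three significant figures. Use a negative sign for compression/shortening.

0.137 mm

A_1 = 351.2 mm².
A_2 = 169.4 mm².
Equal strain + equilibrium ⇒ each member carries load in proportion to AE: A₁E₁ = 37930000 N, A₂E₂ = 34560000 N, ΣAE = 72500000 N.
δ = PL/ΣAE = 14000·711/72500000 = 0.1373 mm.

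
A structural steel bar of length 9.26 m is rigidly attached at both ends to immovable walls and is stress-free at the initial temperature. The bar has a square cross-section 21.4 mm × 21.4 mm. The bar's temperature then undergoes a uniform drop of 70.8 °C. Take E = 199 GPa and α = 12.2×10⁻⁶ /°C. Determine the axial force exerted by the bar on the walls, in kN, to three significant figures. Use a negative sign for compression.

Free thermal expansion αLΔT = 12.2e-6 · 9260 · -70.8 = -7.998 mm.
The walls impose strain ε = −(-7.998)/9260 = 8.6376e-04; σ = Eε = 199000 · 8.6376e-04 = 171.9 MPa.
Wall reaction R = σ·A = 171.9·458 = 78720 N = 78.72 kN.

78.7 kN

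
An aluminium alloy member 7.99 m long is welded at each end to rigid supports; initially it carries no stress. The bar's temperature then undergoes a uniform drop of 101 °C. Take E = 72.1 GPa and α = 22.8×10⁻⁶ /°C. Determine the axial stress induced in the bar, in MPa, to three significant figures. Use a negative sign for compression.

166 MPa

Free thermal expansion αLΔT = 22.8e-6 · 7990 · -101 = -18.4 mm.
The walls impose strain ε = −(-18.4)/7990 = 2.3028e-03; σ = Eε = 72100 · 2.3028e-03 = 166 MPa.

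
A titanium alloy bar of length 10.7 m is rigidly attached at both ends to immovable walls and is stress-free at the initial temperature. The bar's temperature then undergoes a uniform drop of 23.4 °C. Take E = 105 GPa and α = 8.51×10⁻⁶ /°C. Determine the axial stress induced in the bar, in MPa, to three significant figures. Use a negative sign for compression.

Free thermal expansion αLΔT = 8.51e-6 · 10700 · -23.4 = -2.131 mm.
The walls impose strain ε = −(-2.131)/10700 = 1.9913e-04; σ = Eε = 105000 · 1.9913e-04 = 20.91 MPa.

20.9 MPa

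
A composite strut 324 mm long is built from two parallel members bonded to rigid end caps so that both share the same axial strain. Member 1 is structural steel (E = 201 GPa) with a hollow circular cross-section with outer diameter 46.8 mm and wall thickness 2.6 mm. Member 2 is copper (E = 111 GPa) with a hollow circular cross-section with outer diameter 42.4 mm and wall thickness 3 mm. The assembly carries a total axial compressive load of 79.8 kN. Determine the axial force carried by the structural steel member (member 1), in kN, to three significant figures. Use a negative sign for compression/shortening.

-50.9 kN

A_1 = 361 mm².
A_2 = 371.3 mm².
Equal strain + equilibrium ⇒ each member carries load in proportion to AE: A₁E₁ = 72570000 N, A₂E₂ = 41220000 N, ΣAE = 113800000 N.
F₁ = P·A₁E₁/ΣAE = -79800·72570000/113800000 = -50890 N.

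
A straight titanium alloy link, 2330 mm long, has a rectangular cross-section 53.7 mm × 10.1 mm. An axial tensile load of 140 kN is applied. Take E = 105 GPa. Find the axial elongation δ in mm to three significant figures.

A = 542.4 mm².
δ_mech = NL/(AE) = 140000·2330/(542.4·105000) = 5.728 mm.

5.73 mm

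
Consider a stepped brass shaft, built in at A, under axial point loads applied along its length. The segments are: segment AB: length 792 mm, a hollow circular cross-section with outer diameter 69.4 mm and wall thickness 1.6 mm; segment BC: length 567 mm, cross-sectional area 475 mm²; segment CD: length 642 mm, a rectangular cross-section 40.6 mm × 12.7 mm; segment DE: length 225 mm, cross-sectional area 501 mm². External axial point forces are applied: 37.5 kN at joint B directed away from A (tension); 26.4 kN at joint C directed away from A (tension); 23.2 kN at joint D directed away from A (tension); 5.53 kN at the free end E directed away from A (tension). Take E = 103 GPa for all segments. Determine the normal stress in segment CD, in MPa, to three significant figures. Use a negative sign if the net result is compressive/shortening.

Internal axial forces (sectioning from the free end, tension +): N_DE = 5.53 kN, N_CD = 28.73 kN, N_BC = 55.13 kN, N_AB = 92.63 kN.
A_CD = 515.6 mm².
σ_CD = N_CD/A_CD = 28730/515.6 = 55.72 MPa.

55.7 MPa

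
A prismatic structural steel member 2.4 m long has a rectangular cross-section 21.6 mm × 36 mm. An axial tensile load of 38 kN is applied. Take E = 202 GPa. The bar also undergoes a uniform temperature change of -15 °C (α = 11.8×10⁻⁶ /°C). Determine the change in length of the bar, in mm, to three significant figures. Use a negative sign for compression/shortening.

0.156 mm

A = 777.6 mm².
δ_mech = NL/(AE) = 38000·2400/(777.6·202000) = 0.5806 mm.
δ_thermal = αLΔT = 11.8e-6·2400·-15 = -0.4248 mm.
δ = δ_mech + δ_thermal = 0.1558 mm.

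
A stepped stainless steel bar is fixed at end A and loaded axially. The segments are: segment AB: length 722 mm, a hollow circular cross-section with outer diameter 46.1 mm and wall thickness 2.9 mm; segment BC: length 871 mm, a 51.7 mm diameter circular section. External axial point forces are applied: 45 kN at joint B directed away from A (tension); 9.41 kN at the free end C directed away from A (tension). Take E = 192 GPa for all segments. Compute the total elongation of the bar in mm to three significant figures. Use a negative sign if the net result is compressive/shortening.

Internal axial forces (sectioning from the free end, tension +): N_BC = 9.41 kN, N_AB = 54.41 kN.
A_AB = 393.6 mm².
A_BC = 2099 mm².
δ_AB = 54410·722/(393.6·192000) = 0.5199 mm
δ_BC = 9410·871/(2099·192000) = 0.02033 mm
δ = Σδ_i = 0.5402 mm.

0.540 mm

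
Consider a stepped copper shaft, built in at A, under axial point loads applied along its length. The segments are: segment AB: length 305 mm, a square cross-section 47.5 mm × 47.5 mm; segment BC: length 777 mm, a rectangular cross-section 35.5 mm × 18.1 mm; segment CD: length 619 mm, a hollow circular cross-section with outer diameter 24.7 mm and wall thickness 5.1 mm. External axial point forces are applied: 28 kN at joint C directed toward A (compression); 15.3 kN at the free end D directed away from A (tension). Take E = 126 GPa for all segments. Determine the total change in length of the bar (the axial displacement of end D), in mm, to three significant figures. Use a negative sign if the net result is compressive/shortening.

0.104 mm

Internal axial forces (sectioning from the free end, tension +): N_CD = 15.3 kN, N_BC = -12.7 kN, N_AB = -12.7 kN.
A_AB = 2256 mm².
A_BC = 642.6 mm².
A_CD = 314 mm².
δ_AB = -12700·305/(2256·126000) = -0.01363 mm
δ_BC = -12700·777/(642.6·126000) = -0.1219 mm
δ_CD = 15300·619/(314·126000) = 0.2394 mm
δ = Σδ_i = 0.1038 mm.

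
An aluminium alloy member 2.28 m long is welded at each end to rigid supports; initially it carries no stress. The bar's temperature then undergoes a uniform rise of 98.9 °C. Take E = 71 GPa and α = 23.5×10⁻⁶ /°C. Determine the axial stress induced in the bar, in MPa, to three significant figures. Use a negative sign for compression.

Free thermal expansion αLΔT = 23.5e-6 · 2280 · 98.9 = 5.299 mm.
The walls impose strain ε = −(5.299)/2280 = -2.3242e-03; σ = Eε = 71000 · -2.3242e-03 = -165 MPa.

-165 MPa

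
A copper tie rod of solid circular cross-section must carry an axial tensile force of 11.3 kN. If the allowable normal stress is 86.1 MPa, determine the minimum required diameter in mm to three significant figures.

12.9 mm

Required area A ≥ P/σ_allow = 11300/86.1 = 131.2 mm².
For a solid circular section, d ≥ √(4A/π) = 12.93 mm.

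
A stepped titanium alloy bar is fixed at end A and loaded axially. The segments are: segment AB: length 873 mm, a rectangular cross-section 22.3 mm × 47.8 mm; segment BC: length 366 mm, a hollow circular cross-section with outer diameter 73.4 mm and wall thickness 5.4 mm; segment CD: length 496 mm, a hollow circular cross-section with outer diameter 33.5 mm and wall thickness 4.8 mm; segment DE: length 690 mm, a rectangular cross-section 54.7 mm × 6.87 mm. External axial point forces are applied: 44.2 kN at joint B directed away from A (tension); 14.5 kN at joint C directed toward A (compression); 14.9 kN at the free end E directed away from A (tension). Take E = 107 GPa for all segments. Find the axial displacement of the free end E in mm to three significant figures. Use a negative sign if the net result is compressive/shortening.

Internal axial forces (sectioning from the free end, tension +): N_DE = 14.9 kN, N_CD = 14.9 kN, N_BC = 0.4 kN, N_AB = 44.6 kN.
A_AB = 1066 mm².
A_BC = 1154 mm².
A_CD = 432.8 mm².
A_DE = 375.8 mm².
δ_AB = 44600·873/(1066·107000) = 0.3414 mm
δ_BC = 400·366/(1154·107000) = 0.001186 mm
δ_CD = 14900·496/(432.8·107000) = 0.1596 mm
δ_DE = 14900·690/(375.8·107000) = 0.2557 mm
δ = Σδ_i = 0.7578 mm.

0.758 mm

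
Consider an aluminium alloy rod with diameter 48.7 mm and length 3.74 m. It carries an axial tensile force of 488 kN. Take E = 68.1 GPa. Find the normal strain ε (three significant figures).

A = 1863 mm².
σ = N/A = 262 MPa; ε = σ/E = 262/68100 = 3.847e-03.

0.00385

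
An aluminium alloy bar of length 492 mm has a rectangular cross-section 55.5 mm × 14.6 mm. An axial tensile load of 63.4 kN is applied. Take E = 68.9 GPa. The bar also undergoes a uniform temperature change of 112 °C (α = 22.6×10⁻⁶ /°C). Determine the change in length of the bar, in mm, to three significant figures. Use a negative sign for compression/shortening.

1.80 mm

A = 810.3 mm².
δ_mech = NL/(AE) = 63400·492/(810.3·68900) = 0.5587 mm.
δ_thermal = αLΔT = 22.6e-6·492·112 = 1.245 mm.
δ = δ_mech + δ_thermal = 1.804 mm.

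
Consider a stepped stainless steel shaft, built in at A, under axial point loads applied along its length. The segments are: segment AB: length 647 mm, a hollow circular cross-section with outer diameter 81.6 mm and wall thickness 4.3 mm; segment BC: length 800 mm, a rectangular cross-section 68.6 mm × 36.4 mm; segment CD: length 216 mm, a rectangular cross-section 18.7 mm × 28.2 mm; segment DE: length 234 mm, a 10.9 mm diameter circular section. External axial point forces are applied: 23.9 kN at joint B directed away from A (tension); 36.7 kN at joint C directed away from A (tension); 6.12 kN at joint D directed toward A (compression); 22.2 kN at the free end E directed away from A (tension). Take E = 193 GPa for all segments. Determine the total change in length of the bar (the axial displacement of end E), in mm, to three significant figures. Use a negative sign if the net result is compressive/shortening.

0.656 mm

Internal axial forces (sectioning from the free end, tension +): N_DE = 22.2 kN, N_CD = 16.08 kN, N_BC = 52.78 kN, N_AB = 76.68 kN.
A_AB = 1044 mm².
A_BC = 2497 mm².
A_CD = 527.3 mm².
A_DE = 93.31 mm².
δ_AB = 76680·647/(1044·193000) = 0.2462 mm
δ_BC = 52780·800/(2497·193000) = 0.08761 mm
δ_CD = 16080·216/(527.3·193000) = 0.03413 mm
δ_DE = 22200·234/(93.31·193000) = 0.2884 mm
δ = Σδ_i = 0.6564 mm.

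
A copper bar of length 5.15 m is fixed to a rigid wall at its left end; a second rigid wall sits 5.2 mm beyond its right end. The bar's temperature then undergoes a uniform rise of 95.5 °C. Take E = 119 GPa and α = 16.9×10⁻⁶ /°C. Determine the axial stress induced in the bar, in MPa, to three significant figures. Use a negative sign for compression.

-71.9 MPa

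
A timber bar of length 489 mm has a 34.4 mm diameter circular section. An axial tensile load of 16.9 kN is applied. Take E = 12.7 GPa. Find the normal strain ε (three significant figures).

0.00143

A = 929.4 mm².
σ = N/A = 18.18 MPa; ε = σ/E = 18.18/12700 = 1.432e-03.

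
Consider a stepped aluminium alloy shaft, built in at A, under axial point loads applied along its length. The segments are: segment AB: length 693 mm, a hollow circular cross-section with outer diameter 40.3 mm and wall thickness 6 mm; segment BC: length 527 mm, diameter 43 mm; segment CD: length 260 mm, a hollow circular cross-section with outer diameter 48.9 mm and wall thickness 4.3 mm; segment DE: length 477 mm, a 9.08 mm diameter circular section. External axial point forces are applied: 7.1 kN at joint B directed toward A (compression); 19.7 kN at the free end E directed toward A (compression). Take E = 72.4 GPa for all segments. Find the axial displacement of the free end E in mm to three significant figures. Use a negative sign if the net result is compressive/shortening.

-2.62 mm

Internal axial forces (sectioning from the free end, tension +): N_DE = -19.7 kN, N_CD = -19.7 kN, N_BC = -19.7 kN, N_AB = -26.8 kN.
A_AB = 646.5 mm².
A_BC = 1452 mm².
A_CD = 602.5 mm².
A_DE = 64.75 mm².
δ_AB = -26800·693/(646.5·72400) = -0.3968 mm
δ_BC = -19700·527/(1452·72400) = -0.09874 mm
δ_CD = -19700·260/(602.5·72400) = -0.1174 mm
δ_DE = -19700·477/(64.75·72400) = -2.004 mm
δ = Σδ_i = -2.617 mm.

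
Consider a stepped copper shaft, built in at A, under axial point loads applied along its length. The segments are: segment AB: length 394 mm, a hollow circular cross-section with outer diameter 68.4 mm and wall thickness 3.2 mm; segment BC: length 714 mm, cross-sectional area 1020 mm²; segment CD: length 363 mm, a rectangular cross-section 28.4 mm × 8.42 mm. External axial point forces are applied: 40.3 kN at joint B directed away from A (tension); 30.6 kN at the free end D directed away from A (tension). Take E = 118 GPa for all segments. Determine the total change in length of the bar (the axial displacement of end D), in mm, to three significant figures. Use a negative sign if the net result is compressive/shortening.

Internal axial forces (sectioning from the free end, tension +): N_CD = 30.6 kN, N_BC = 30.6 kN, N_AB = 70.9 kN.
A_AB = 655.5 mm².
A_CD = 239.1 mm².
δ_AB = 70900·394/(655.5·118000) = 0.3612 mm
δ_BC = 30600·714/(1020·118000) = 0.1815 mm
δ_CD = 30600·363/(239.1·118000) = 0.3937 mm
δ = Σδ_i = 0.9364 mm.

0.936 mm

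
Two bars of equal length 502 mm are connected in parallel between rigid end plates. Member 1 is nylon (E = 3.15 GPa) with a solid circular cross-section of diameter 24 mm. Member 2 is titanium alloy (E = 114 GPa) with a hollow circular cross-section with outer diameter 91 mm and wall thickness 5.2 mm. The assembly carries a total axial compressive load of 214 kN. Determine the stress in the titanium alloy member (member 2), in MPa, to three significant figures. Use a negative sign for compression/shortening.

-151 MPa

A_1 = 452.4 mm².
A_2 = 1402 mm².
Equal strain + equilibrium ⇒ each member carries load in proportion to AE: A₁E₁ = 1425000 N, A₂E₂ = 159800000 N, ΣAE = 161200000 N.
σ₂ = P·E₂/ΣAE = -214000·114000/161200000 = -151.3 MPa.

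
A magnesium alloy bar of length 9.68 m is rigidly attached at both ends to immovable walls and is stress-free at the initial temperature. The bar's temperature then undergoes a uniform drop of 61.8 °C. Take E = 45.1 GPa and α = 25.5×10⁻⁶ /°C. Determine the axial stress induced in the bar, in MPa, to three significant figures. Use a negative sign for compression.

71.1 MPa

Free thermal expansion αLΔT = 25.5e-6 · 9680 · -61.8 = -15.25 mm.
The walls impose strain ε = −(-15.25)/9680 = 1.5759e-03; σ = Eε = 45100 · 1.5759e-03 = 71.07 MPa.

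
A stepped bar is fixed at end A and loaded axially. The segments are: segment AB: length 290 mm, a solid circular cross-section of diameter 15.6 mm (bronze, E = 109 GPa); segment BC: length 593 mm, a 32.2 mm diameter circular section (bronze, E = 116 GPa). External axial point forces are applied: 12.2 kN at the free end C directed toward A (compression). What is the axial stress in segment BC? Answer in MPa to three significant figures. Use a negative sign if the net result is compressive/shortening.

-15.0 MPa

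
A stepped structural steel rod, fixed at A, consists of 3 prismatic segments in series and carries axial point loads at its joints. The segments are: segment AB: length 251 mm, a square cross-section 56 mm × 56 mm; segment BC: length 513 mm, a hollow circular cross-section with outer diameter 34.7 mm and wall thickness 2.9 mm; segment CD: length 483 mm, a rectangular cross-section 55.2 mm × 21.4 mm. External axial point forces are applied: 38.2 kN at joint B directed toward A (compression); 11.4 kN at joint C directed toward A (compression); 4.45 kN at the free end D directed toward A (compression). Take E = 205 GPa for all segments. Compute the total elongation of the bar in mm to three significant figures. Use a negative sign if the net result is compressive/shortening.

Internal axial forces (sectioning from the free end, tension +): N_CD = -4.45 kN, N_BC = -15.85 kN, N_AB = -54.05 kN.
A_AB = 3136 mm².
A_BC = 289.7 mm².
A_CD = 1181 mm².
δ_AB = -54050·251/(3136·205000) = -0.0211 mm
δ_BC = -15850·513/(289.7·205000) = -0.1369 mm
δ_CD = -4450·483/(1181·205000) = -0.008876 mm
δ = Σδ_i = -0.1669 mm.

-0.167 mm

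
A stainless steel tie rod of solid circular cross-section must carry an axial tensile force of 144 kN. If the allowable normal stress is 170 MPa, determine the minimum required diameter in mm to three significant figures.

Required area A ≥ P/σ_allow = 144000/170 = 847.1 mm².
For a solid circular section, d ≥ √(4A/π) = 32.84 mm.

32.8 mm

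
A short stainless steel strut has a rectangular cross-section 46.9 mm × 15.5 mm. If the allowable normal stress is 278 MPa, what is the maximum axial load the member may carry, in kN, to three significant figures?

202 kN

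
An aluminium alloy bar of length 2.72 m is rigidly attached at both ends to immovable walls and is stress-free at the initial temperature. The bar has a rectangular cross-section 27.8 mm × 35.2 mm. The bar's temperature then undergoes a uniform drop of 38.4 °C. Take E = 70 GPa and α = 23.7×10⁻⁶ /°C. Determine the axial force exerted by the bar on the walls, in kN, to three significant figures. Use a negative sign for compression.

Free thermal expansion αLΔT = 23.7e-6 · 2720 · -38.4 = -2.475 mm.
The walls impose strain ε = −(-2.475)/2720 = 9.1008e-04; σ = Eε = 70000 · 9.1008e-04 = 63.71 MPa.
Wall reaction R = σ·A = 63.71·978.6 = 62340 N = 62.34 kN.

62.3 kN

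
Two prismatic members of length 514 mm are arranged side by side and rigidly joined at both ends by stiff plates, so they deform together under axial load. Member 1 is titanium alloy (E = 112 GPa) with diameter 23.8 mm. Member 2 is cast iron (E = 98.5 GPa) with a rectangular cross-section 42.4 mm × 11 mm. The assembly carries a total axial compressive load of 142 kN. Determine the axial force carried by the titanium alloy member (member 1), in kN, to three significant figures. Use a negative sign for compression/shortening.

A_1 = 444.9 mm².
A_2 = 466.4 mm².
Equal strain + equilibrium ⇒ each member carries load in proportion to AE: A₁E₁ = 49830000 N, A₂E₂ = 45940000 N, ΣAE = 95770000 N.
F₁ = P·A₁E₁/ΣAE = -142000·49830000/95770000 = -73880 N.

-73.9 kN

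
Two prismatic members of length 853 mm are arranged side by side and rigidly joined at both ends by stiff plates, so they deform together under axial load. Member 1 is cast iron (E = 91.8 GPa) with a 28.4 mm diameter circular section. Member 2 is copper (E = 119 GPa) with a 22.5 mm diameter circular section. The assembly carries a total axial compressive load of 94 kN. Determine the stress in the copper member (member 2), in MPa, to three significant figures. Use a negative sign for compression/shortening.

-106 MPa

A_1 = 633.5 mm².
A_2 = 397.6 mm².
Equal strain + equilibrium ⇒ each member carries load in proportion to AE: A₁E₁ = 58150000 N, A₂E₂ = 47320000 N, ΣAE = 105500000 N.
σ₂ = P·E₂/ΣAE = -94000·119000/105500000 = -106.1 MPa.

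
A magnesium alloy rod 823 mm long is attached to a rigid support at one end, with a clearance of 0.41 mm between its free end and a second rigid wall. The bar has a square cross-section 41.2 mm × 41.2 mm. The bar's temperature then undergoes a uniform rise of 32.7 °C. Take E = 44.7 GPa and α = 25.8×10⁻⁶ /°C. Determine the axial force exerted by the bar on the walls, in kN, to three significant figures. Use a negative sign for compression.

-26.2 kN

Free thermal expansion αLΔT = 25.8e-6 · 823 · 32.7 = 0.6943 mm.
The walls engage after the gap closes; constrained expansion = 0.6943 − 0.41 = 0.2843 mm.
The walls impose strain ε = −(0.2843)/823 = -3.4548e-04; σ = Eε = 44700 · -3.4548e-04 = -15.44 MPa.
Wall reaction R = σ·A = -15.44·1697 = -26210 N = -26.21 kN.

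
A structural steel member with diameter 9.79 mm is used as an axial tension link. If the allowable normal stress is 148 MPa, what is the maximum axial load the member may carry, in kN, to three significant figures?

11.1 kN

A = 75.28 mm².
P_max = σ_allow · A = 148 · 75.28 = 11140 N = 11.14 kN.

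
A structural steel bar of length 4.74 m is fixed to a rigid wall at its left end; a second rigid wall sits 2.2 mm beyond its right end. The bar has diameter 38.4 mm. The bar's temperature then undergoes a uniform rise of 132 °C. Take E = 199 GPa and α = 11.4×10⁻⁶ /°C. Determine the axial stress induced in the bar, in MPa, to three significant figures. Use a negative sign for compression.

-207 MPa

Free thermal expansion αLΔT = 11.4e-6 · 4740 · 132 = 7.133 mm.
The walls engage after the gap closes; constrained expansion = 7.133 − 2.2 = 4.933 mm.
The walls impose strain ε = −(4.933)/4740 = -1.0407e-03; σ = Eε = 199000 · -1.0407e-03 = -207.1 MPa.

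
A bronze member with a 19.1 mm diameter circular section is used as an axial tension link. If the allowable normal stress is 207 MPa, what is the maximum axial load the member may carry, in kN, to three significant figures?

A = 286.5 mm².
P_max = σ_allow · A = 207 · 286.5 = 59310 N = 59.31 kN.

59.3 kN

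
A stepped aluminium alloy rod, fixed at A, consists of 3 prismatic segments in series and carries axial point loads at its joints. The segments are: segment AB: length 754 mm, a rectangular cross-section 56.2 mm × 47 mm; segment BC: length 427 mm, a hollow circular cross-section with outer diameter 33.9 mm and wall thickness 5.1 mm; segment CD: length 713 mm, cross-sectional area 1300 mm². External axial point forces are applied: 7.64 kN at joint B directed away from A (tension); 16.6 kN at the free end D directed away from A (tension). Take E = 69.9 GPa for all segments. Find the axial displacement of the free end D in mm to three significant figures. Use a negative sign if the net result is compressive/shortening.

0.449 mm

Internal axial forces (sectioning from the free end, tension +): N_CD = 16.6 kN, N_BC = 16.6 kN, N_AB = 24.24 kN.
A_AB = 2641 mm².
A_BC = 461.4 mm².
δ_AB = 24240·754/(2641·69900) = 0.09899 mm
δ_BC = 16600·427/(461.4·69900) = 0.2198 mm
δ_CD = 16600·713/(1300·69900) = 0.1302 mm
δ = Σδ_i = 0.449 mm.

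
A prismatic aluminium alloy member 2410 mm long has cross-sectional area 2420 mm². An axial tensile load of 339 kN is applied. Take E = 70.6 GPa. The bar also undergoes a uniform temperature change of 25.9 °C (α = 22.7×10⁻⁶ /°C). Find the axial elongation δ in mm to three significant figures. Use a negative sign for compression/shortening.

6.20 mm

δ_mech = NL/(AE) = 339000·2410/(2420·70600) = 4.782 mm.
δ_thermal = αLΔT = 22.7e-6·2410·25.9 = 1.417 mm.
δ = δ_mech + δ_thermal = 6.199 mm.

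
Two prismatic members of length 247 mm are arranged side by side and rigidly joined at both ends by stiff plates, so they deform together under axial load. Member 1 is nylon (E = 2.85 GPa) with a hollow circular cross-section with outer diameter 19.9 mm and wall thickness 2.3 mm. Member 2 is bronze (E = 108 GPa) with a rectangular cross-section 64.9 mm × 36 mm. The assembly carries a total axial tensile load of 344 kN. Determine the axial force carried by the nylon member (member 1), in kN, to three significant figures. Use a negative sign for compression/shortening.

A_1 = 127.2 mm².
A_2 = 2336 mm².
Equal strain + equilibrium ⇒ each member carries load in proportion to AE: A₁E₁ = 362400 N, A₂E₂ = 252300000 N, ΣAE = 252700000 N.
F₁ = P·A₁E₁/ΣAE = 344000·362400/252700000 = 493.4 N.

0.493 kN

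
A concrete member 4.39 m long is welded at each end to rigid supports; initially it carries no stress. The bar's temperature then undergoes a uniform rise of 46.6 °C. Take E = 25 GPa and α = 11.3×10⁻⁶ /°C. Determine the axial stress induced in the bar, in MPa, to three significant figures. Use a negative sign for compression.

Free thermal expansion αLΔT = 11.3e-6 · 4390 · 46.6 = 2.312 mm.
The walls impose strain ε = −(2.312)/4390 = -5.2658e-04; σ = Eε = 25000 · -5.2658e-04 = -13.16 MPa.

-13.2 MPa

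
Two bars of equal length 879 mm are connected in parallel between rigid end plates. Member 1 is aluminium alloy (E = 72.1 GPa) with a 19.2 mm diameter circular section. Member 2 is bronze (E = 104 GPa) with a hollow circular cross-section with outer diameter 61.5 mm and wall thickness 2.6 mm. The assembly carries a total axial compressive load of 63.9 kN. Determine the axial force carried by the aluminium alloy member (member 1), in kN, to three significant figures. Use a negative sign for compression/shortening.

-18.8 kN

A_1 = 289.5 mm².
A_2 = 481.1 mm².
Equal strain + equilibrium ⇒ each member carries load in proportion to AE: A₁E₁ = 20880000 N, A₂E₂ = 50030000 N, ΣAE = 70910000 N.
F₁ = P·A₁E₁/ΣAE = -63900·20880000/70910000 = -18810 N.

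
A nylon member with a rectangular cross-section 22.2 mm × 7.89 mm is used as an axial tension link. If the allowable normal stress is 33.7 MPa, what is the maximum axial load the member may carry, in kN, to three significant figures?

A = 175.2 mm².
P_max = σ_allow · A = 33.7 · 175.2 = 5903 N = 5.903 kN.

5.90 kN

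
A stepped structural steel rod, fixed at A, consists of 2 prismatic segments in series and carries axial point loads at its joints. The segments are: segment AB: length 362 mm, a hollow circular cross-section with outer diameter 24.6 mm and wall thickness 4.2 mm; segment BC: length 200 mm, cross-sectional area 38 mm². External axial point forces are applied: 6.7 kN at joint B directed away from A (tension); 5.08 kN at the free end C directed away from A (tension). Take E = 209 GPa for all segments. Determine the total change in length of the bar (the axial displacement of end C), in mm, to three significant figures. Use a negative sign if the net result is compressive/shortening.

0.204 mm

Internal axial forces (sectioning from the free end, tension +): N_BC = 5.08 kN, N_AB = 11.78 kN.
A_AB = 269.2 mm².
δ_AB = 11780·362/(269.2·209000) = 0.0758 mm
δ_BC = 5080·200/(38·209000) = 0.1279 mm
δ = Σδ_i = 0.2037 mm.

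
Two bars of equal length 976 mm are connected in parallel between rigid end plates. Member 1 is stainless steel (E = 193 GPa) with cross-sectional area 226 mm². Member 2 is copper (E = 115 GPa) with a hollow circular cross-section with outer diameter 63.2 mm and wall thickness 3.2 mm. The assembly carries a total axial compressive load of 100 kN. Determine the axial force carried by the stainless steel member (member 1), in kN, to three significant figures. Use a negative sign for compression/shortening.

A_2 = 603.2 mm².
Equal strain + equilibrium ⇒ each member carries load in proportion to AE: A₁E₁ = 43620000 N, A₂E₂ = 69370000 N, ΣAE = 113000000 N.
F₁ = P·A₁E₁/ΣAE = -100000·43620000/113000000 = -38610 N.

-38.6 kN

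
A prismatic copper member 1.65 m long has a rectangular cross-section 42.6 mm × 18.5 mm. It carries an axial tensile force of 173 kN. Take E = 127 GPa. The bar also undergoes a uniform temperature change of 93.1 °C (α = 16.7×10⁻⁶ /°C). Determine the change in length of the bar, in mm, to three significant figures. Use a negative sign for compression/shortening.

5.42 mm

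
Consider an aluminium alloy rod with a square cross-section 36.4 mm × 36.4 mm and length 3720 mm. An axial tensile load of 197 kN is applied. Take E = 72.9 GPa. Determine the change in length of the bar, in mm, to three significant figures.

A = 1325 mm².
δ_mech = NL/(AE) = 197000·3720/(1325·72900) = 7.587 mm.

7.59 mm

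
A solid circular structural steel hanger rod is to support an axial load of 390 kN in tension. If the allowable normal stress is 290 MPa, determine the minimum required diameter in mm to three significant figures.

41.4 mm

Required area A ≥ P/σ_allow = 390000/290 = 1345 mm².
For a solid circular section, d ≥ √(4A/π) = 41.38 mm.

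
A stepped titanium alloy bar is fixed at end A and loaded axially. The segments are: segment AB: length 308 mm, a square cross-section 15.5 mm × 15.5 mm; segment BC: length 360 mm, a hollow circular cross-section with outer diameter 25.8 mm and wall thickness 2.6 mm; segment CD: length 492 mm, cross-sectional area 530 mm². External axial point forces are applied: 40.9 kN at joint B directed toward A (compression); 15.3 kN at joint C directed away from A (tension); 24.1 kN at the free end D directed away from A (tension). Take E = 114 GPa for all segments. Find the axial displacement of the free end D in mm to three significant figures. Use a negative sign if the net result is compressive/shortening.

0.836 mm

Internal axial forces (sectioning from the free end, tension +): N_CD = 24.1 kN, N_BC = 39.4 kN, N_AB = -1.5 kN.
A_AB = 240.2 mm².
A_BC = 189.5 mm².
δ_AB = -1500·308/(240.2·114000) = -0.01687 mm
δ_BC = 39400·360/(189.5·114000) = 0.6566 mm
δ_CD = 24100·492/(530·114000) = 0.1962 mm
δ = Σδ_i = 0.836 mm.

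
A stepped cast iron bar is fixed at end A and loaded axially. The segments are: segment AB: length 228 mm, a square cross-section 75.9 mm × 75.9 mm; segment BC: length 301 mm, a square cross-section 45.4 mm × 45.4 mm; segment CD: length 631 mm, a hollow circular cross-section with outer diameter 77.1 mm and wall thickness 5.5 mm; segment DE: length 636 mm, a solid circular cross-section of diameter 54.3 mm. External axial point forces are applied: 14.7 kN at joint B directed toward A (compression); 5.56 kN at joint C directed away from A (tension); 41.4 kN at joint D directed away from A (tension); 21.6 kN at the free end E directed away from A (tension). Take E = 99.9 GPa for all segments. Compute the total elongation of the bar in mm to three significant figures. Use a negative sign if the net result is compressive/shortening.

0.503 mm

Internal axial forces (sectioning from the free end, tension +): N_DE = 21.6 kN, N_CD = 63 kN, N_BC = 68.56 kN, N_AB = 53.86 kN.
A_AB = 5761 mm².
A_BC = 2061 mm².
A_CD = 1237 mm².
A_DE = 2316 mm².
δ_AB = 53860·228/(5761·99900) = 0.02134 mm
δ_BC = 68560·301/(2061·99900) = 0.1002 mm
δ_CD = 63000·631/(1237·99900) = 0.3216 mm
δ_DE = 21600·636/(2316·99900) = 0.05938 mm
δ = Σδ_i = 0.5026 mm.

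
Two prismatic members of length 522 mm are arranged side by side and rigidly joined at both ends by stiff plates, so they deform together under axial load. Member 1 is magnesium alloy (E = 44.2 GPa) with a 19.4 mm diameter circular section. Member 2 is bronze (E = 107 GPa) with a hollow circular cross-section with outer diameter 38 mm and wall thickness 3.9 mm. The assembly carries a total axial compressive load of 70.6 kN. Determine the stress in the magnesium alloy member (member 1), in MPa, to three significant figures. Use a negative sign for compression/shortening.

-54.0 MPa

A_1 = 295.6 mm².
A_2 = 417.8 mm².
Equal strain + equilibrium ⇒ each member carries load in proportion to AE: A₁E₁ = 13070000 N, A₂E₂ = 44700000 N, ΣAE = 57770000 N.
σ₁ = P·E₁/ΣAE = -70600·44200/57770000 = -54.02 MPa.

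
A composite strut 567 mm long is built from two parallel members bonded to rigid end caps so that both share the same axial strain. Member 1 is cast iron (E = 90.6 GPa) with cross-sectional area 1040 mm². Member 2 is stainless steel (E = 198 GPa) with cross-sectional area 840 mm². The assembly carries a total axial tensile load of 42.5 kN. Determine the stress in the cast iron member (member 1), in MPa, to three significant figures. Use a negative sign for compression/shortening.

14.8 MPa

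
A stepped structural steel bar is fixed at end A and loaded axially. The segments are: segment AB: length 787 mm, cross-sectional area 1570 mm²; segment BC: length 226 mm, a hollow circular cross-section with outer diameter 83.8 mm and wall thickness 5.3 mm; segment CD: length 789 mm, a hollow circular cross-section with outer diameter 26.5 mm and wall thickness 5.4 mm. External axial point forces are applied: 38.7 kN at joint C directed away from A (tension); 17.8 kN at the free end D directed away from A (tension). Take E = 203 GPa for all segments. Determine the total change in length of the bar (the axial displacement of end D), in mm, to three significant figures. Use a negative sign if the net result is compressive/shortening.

0.381 mm

Internal axial forces (sectioning from the free end, tension +): N_CD = 17.8 kN, N_BC = 56.5 kN, N_AB = 56.5 kN.
A_BC = 1307 mm².
A_CD = 358 mm².
δ_AB = 56500·787/(1570·203000) = 0.1395 mm
δ_BC = 56500·226/(1307·203000) = 0.04812 mm
δ_CD = 17800·789/(358·203000) = 0.1933 mm
δ = Σδ_i = 0.3809 mm.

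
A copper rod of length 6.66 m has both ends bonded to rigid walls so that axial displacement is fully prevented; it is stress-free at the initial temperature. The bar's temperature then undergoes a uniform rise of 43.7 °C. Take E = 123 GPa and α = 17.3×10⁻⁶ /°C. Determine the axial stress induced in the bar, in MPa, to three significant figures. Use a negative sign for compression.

Free thermal expansion αLΔT = 17.3e-6 · 6660 · 43.7 = 5.035 mm.
The walls impose strain ε = −(5.035)/6660 = -7.5601e-04; σ = Eε = 123000 · -7.5601e-04 = -92.99 MPa.

-93.0 MPa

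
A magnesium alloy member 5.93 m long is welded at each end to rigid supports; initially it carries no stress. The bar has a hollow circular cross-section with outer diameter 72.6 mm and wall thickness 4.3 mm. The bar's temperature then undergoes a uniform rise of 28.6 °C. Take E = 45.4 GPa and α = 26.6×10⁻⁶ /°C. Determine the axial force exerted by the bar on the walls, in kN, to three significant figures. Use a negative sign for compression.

-31.9 kN

Free thermal expansion αLΔT = 26.6e-6 · 5930 · 28.6 = 4.511 mm.
The walls impose strain ε = −(4.511)/5930 = -7.6076e-04; σ = Eε = 45400 · -7.6076e-04 = -34.54 MPa.
Wall reaction R = σ·A = -34.54·922.7 = -31870 N = -31.87 kN.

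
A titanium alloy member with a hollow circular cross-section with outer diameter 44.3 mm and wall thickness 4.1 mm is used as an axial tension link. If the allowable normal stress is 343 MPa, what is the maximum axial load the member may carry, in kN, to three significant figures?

A = 517.8 mm².
P_max = σ_allow · A = 343 · 517.8 = 177600 N = 177.6 kN.

178 kN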